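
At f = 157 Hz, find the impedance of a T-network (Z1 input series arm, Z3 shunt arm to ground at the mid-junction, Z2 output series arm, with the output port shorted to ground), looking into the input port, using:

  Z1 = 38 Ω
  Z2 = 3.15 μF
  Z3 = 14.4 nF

Step 1 — Angular frequency: ω = 2π·f = 2π·157 = 986.5 rad/s.
Step 2 — Component impedances:
  Z1: Z = R = 38 Ω
  Z2: Z = 1/(jωC) = -j/(ω·C) = 0 - j321.8 Ω
  Z3: Z = 1/(jωC) = -j/(ω·C) = 0 - j7.04e+04 Ω
Step 3 — With the output port shorted to ground, the output series arm Z2 runs from the junction to ground; the shunt arm Z3 also runs from the junction to ground. They appear in parallel: Z3 || Z2 = 0 - j320.4 Ω.
Step 4 — Series with input arm Z1: Z_in = Z1 + (Z3 || Z2) = 38 - j320.4 Ω = 322.6∠-83.2° Ω.

Z = 38 - j320.4 Ω = 322.6∠-83.2° Ω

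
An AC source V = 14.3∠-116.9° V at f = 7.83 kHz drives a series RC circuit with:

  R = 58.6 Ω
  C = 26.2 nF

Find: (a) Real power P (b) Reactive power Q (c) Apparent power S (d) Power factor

Step 1 — Angular frequency: ω = 2π·f = 2π·7830 = 4.92e+04 rad/s.
Step 2 — Component impedances:
  R: Z = R = 58.6 Ω
  C: Z = 1/(jωC) = -j/(ω·C) = 0 - j775.8 Ω
Step 3 — Series combination: Z_total = R + C = 58.6 - j775.8 Ω = 778∠-85.7° Ω.
Step 4 — Source phasor: V = 14.3∠-116.9° V = -6.47 - j12.75 V.
Step 5 — Current: I = V / Z = 0.01572 - j0.009527 A = 0.01838∠-31.2° A.
Step 6 — Complex power: S = V·I* = 0.0198 - j0.2621 VA.
Step 7 — Real power: P = Re(S) = 0.0198 W.
Step 8 — Reactive power: Q = Im(S) = -0.2621 VAR.
Step 9 — Apparent power: |S| = 0.2628 VA.
Step 10 — Power factor: PF = P/|S| = 0.07532 (leading).

(a) P = 0.0198 W  (b) Q = -0.2621 VAR  (c) S = 0.2628 VA  (d) PF = 0.07532 (leading)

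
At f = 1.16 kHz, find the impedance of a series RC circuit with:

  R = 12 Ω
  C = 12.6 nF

Step 1 — Angular frequency: ω = 2π·f = 2π·1160 = 7288 rad/s.
Step 2 — Component impedances:
  R: Z = R = 12 Ω
  C: Z = 1/(jωC) = -j/(ω·C) = 0 - j1.089e+04 Ω
Step 3 — Series combination: Z_total = R + C = 12 - j1.089e+04 Ω = 1.089e+04∠-89.9° Ω.

Z = 12 - j1.089e+04 Ω = 1.089e+04∠-89.9° Ω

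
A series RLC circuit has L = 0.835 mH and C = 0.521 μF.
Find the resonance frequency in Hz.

Step 1 — Resonance condition Im(Z)=0 gives ω₀ = 1/√(LC).
Step 2 — ω₀ = 1/√(0.000835·5.21e-07) = 4.794e+04 rad/s.
Step 3 — f₀ = ω₀/(2π) = 7631 Hz.

f₀ = 7631 Hz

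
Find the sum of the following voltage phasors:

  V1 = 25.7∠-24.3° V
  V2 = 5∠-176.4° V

Step 1 — Convert each phasor to rectangular form:
  V1 = 25.7·(cos(-24.3°) + j·sin(-24.3°)) = 23.42 - j10.58 V
  V2 = 5·(cos(-176.4°) + j·sin(-176.4°)) = -4.99 - j0.314 V
Step 2 — Sum components: V_total = 18.43 - j10.89 V.
Step 3 — Convert to polar: |V_total| = 21.41 V, ∠V_total = -30.6°.

V_total = 21.41∠-30.6° V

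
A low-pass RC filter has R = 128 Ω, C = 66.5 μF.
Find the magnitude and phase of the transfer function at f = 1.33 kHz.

Step 1 — Angular frequency: ω = 2π·1330 = 8357 rad/s.
Step 2 — Transfer function: H(jω) = 1/(1 + jωRC).
Step 3 — Denominator: 1 + jωRC = 1 + j·8357·128·6.65e-05 = 1 + j71.13.
Step 4 — H = 0.0001976 - j0.01406.
Step 5 — Magnitude: |H| = 0.01406 (-37.0 dB); phase: φ = -89.2°.

|H| = 0.01406 (-37.0 dB), φ = -89.2°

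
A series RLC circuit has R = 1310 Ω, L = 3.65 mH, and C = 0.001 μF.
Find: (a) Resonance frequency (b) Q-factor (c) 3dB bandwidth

Step 1 — Resonance condition Im(Z)=0 gives ω₀ = 1/√(LC).
Step 2 — ω₀ = 1/√(0.00365·1e-09) = 5.234e+05 rad/s.
Step 3 — f₀ = ω₀/(2π) = 8.331e+04 Hz.
Step 4 — Series Q: Q = ω₀L/R = 5.234e+05·0.00365/1310 = 1.458.
Step 5 — 3dB bandwidth: Δω = ω₀/Q = 3.589e+05 rad/s; BW = Δω/(2π) = 5.712e+04 Hz.

(a) f₀ = 8.331e+04 Hz  (b) Q = 1.458  (c) BW = 5.712e+04 Hz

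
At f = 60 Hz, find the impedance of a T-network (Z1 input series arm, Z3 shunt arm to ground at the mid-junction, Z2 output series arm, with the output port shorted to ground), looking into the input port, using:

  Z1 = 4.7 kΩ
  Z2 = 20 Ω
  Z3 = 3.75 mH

Step 1 — Angular frequency: ω = 2π·f = 2π·60 = 377 rad/s.
Step 2 — Component impedances:
  Z1: Z = R = 4700 Ω
  Z2: Z = R = 20 Ω
  Z3: Z = jωL = j·377·0.00375 = 0 + j1.414 Ω
Step 3 — With the output port shorted to ground, the output series arm Z2 runs from the junction to ground; the shunt arm Z3 also runs from the junction to ground. They appear in parallel: Z3 || Z2 = 0.09943 + j1.407 Ω.
Step 4 — Series with input arm Z1: Z_in = Z1 + (Z3 || Z2) = 4700 + j1.407 Ω = 4700∠0.0° Ω.

Z = 4700 + j1.407 Ω = 4700∠0.0° Ω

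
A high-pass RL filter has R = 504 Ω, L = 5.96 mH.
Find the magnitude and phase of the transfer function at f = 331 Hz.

Step 1 — Angular frequency: ω = 2π·331 = 2080 rad/s.
Step 2 — Transfer function: H(jω) = jωL/(R + jωL).
Step 3 — Numerator jωL = j·12.4; denominator R + jωL = 504 + j12.4.
Step 4 — H = 0.0006045 + j0.02458.
Step 5 — Magnitude: |H| = 0.02459 (-32.2 dB); phase: φ = 88.6°.

|H| = 0.02459 (-32.2 dB), φ = 88.6°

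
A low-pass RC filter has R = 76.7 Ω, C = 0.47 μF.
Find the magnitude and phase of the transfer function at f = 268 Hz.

Step 1 — Angular frequency: ω = 2π·268 = 1684 rad/s.
Step 2 — Transfer function: H(jω) = 1/(1 + jωRC).
Step 3 — Denominator: 1 + jωRC = 1 + j·1684·76.7·4.7e-07 = 1 + j0.0607.
Step 4 — H = 0.9963 - j0.06048.
Step 5 — Magnitude: |H| = 0.9982 (-0.0 dB); phase: φ = -3.5°.

|H| = 0.9982 (-0.0 dB), φ = -3.5°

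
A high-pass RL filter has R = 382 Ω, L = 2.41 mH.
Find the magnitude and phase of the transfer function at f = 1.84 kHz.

Step 1 — Angular frequency: ω = 2π·1840 = 1.156e+04 rad/s.
Step 2 — Transfer function: H(jω) = jωL/(R + jωL).
Step 3 — Numerator jωL = j·27.86; denominator R + jωL = 382 + j27.86.
Step 4 — H = 0.005292 + j0.07255.
Step 5 — Magnitude: |H| = 0.07274 (-22.8 dB); phase: φ = 85.8°.

|H| = 0.07274 (-22.8 dB), φ = 85.8°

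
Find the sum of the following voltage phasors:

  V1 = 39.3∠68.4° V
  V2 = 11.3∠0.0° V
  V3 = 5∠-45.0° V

Step 1 — Convert each phasor to rectangular form:
  V1 = 39.3·(cos(68.4°) + j·sin(68.4°)) = 14.47 + j36.54 V
  V2 = 11.3·(cos(0.0°) + j·sin(0.0°)) = 11.3 V
  V3 = 5·(cos(-45.0°) + j·sin(-45.0°)) = 3.536 - j3.536 V
Step 2 — Sum components: V_total = 29.3 + j33 V.
Step 3 — Convert to polar: |V_total| = 44.14 V, ∠V_total = 48.4°.

V_total = 44.14∠48.4° V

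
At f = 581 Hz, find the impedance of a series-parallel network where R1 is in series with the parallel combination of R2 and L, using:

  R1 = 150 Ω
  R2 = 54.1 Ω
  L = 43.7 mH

Step 1 — Angular frequency: ω = 2π·f = 2π·581 = 3651 rad/s.
Step 2 — Component impedances:
  R1: Z = R = 150 Ω
  R2: Z = R = 54.1 Ω
  L: Z = jωL = j·3651·0.0437 = 0 + j159.5 Ω
Step 3 — Parallel branch: R2 || L = 1/(1/R2 + 1/L) = 48.52 + j16.45 Ω.
Step 4 — Series with R1: Z_total = R1 + (R2 || L) = 198.5 + j16.45 Ω = 199.2∠4.7° Ω.

Z = 198.5 + j16.45 Ω = 199.2∠4.7° Ω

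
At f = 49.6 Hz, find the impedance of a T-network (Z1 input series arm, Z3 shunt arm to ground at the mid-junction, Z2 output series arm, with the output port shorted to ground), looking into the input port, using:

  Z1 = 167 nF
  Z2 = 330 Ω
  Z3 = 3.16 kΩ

Step 1 — Angular frequency: ω = 2π·f = 2π·49.6 = 311.6 rad/s.
Step 2 — Component impedances:
  Z1: Z = 1/(jωC) = -j/(ω·C) = 0 - j1.921e+04 Ω
  Z2: Z = R = 330 Ω
  Z3: Z = R = 3160 Ω
Step 3 — With the output port shorted to ground, the output series arm Z2 runs from the junction to ground; the shunt arm Z3 also runs from the junction to ground. They appear in parallel: Z3 || Z2 = 298.8 Ω.
Step 4 — Series with input arm Z1: Z_in = Z1 + (Z3 || Z2) = 298.8 - j1.921e+04 Ω = 1.922e+04∠-89.1° Ω.

Z = 298.8 - j1.921e+04 Ω = 1.922e+04∠-89.1° Ω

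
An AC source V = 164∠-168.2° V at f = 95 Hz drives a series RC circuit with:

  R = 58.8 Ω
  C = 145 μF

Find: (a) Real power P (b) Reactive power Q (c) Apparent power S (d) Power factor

Step 1 — Angular frequency: ω = 2π·f = 2π·95 = 596.9 rad/s.
Step 2 — Component impedances:
  R: Z = R = 58.8 Ω
  C: Z = 1/(jωC) = -j/(ω·C) = 0 - j11.55 Ω
Step 3 — Series combination: Z_total = R + C = 58.8 - j11.55 Ω = 59.92∠-11.1° Ω.
Step 4 — Source phasor: V = 164∠-168.2° V = -160.5 - j33.54 V.
Step 5 — Current: I = V / Z = -2.521 - j1.066 A = 2.737∠-157.1° A.
Step 6 — Complex power: S = V·I* = 440.4 - j86.54 VA.
Step 7 — Real power: P = Re(S) = 440.4 W.
Step 8 — Reactive power: Q = Im(S) = -86.54 VAR.
Step 9 — Apparent power: |S| = 448.8 VA.
Step 10 — Power factor: PF = P/|S| = 0.9812 (leading).

(a) P = 440.4 W  (b) Q = -86.54 VAR  (c) S = 448.8 VA  (d) PF = 0.9812 (leading)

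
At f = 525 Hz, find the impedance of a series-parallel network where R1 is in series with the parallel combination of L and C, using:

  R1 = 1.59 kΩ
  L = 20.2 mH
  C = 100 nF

Step 1 — Angular frequency: ω = 2π·f = 2π·525 = 3299 rad/s.
Step 2 — Component impedances:
  R1: Z = R = 1590 Ω
  L: Z = jωL = j·3299·0.0202 = 0 + j66.63 Ω
  C: Z = 1/(jωC) = -j/(ω·C) = 0 - j3032 Ω
Step 3 — Parallel branch: L || C = 1/(1/L + 1/C) = 0 + j68.13 Ω.
Step 4 — Series with R1: Z_total = R1 + (L || C) = 1590 + j68.13 Ω = 1591∠2.5° Ω.

Z = 1590 + j68.13 Ω = 1591∠2.5° Ω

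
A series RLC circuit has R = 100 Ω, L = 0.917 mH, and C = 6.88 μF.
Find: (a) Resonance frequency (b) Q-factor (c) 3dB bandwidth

Step 1 — Resonance condition Im(Z)=0 gives ω₀ = 1/√(LC).
Step 2 — ω₀ = 1/√(0.000917·6.88e-06) = 1.259e+04 rad/s.
Step 3 — f₀ = ω₀/(2π) = 2004 Hz.
Step 4 — Series Q: Q = ω₀L/R = 1.259e+04·0.000917/100 = 0.1154.
Step 5 — 3dB bandwidth: Δω = ω₀/Q = 1.091e+05 rad/s; BW = Δω/(2π) = 1.736e+04 Hz.

(a) f₀ = 2004 Hz  (b) Q = 0.1154  (c) BW = 1.736e+04 Hz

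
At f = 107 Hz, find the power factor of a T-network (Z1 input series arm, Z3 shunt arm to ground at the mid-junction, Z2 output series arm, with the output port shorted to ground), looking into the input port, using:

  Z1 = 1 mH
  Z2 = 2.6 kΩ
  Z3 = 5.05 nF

Step 1 — Angular frequency: ω = 2π·f = 2π·107 = 672.3 rad/s.
Step 2 — Component impedances:
  Z1: Z = jωL = j·672.3·0.001 = 0 + j0.6723 Ω
  Z2: Z = R = 2600 Ω
  Z3: Z = 1/(jωC) = -j/(ω·C) = 0 - j2.945e+05 Ω
Step 3 — With the output port shorted to ground, the output series arm Z2 runs from the junction to ground; the shunt arm Z3 also runs from the junction to ground. They appear in parallel: Z3 || Z2 = 2600 - j22.95 Ω.
Step 4 — Series with input arm Z1: Z_in = Z1 + (Z3 || Z2) = 2600 - j22.28 Ω = 2600∠-0.5° Ω.
Step 5 — Power factor: PF = cos(φ) = Re(Z)/|Z| = 2600/2600 = 1.
Step 6 — Type: Im(Z) = -22.28 ⇒ leading (phase φ = -0.5°).

PF = 1 (leading, φ = -0.5°)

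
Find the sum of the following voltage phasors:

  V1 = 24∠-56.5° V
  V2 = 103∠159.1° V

Step 1 — Convert each phasor to rectangular form:
  V1 = 24·(cos(-56.5°) + j·sin(-56.5°)) = 13.25 - j20.01 V
  V2 = 103·(cos(159.1°) + j·sin(159.1°)) = -96.22 + j36.74 V
Step 2 — Sum components: V_total = -82.98 + j16.73 V.
Step 3 — Convert to polar: |V_total| = 84.65 V, ∠V_total = 168.6°.

V_total = 84.65∠168.6° V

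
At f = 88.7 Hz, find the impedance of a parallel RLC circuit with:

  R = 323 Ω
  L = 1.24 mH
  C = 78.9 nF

Step 1 — Angular frequency: ω = 2π·f = 2π·88.7 = 557.3 rad/s.
Step 2 — Component impedances:
  R: Z = R = 323 Ω
  L: Z = jωL = j·557.3·0.00124 = 0 + j0.6911 Ω
  C: Z = 1/(jωC) = -j/(ω·C) = 0 - j2.274e+04 Ω
Step 3 — Parallel combination: 1/Z_total = 1/R + 1/L + 1/C; Z_total = 0.001479 + j0.6911 Ω = 0.6911∠89.9° Ω.

Z = 0.001479 + j0.6911 Ω = 0.6911∠89.9° Ω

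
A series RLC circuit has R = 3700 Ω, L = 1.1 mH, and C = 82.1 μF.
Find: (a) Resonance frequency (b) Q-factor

Step 1 — Resonance condition Im(Z)=0 gives ω₀ = 1/√(LC).
Step 2 — ω₀ = 1/√(0.0011·8.21e-05) = 3328 rad/s.
Step 3 — f₀ = ω₀/(2π) = 529.6 Hz.
Step 4 — Series Q: Q = ω₀L/R = 3328·0.0011/3700 = 0.0009893.

(a) f₀ = 529.6 Hz  (b) Q = 0.0009893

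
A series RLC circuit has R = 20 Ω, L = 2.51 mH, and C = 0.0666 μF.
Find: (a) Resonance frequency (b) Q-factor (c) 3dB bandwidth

Step 1 — Resonance condition Im(Z)=0 gives ω₀ = 1/√(LC).
Step 2 — ω₀ = 1/√(0.00251·6.66e-08) = 7.734e+04 rad/s.
Step 3 — f₀ = ω₀/(2π) = 1.231e+04 Hz.
Step 4 — Series Q: Q = ω₀L/R = 7.734e+04·0.00251/20 = 9.707.
Step 5 — 3dB bandwidth: Δω = ω₀/Q = 7968 rad/s; BW = Δω/(2π) = 1268 Hz.

(a) f₀ = 1.231e+04 Hz  (b) Q = 9.707  (c) BW = 1268 Hz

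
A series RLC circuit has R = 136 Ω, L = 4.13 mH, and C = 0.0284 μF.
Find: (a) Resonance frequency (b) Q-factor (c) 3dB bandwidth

Step 1 — Resonance: ω₀ = 1/√(LC) = 1/√(0.00413·2.84e-08) = 9.233e+04 rad/s.
Step 2 — f₀ = ω₀/(2π) = 1.47e+04 Hz.
Step 3 — Series Q: Q = ω₀L/R = 9.233e+04·0.00413/136 = 2.804.
Step 4 — Bandwidth: Δω = ω₀/Q = 3.293e+04 rad/s; BW = Δω/(2π) = 5241 Hz.

(a) f₀ = 1.47e+04 Hz  (b) Q = 2.804  (c) BW = 5241 Hz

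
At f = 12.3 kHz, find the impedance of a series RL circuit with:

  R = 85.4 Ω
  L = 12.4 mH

Step 1 — Angular frequency: ω = 2π·f = 2π·1.23e+04 = 7.728e+04 rad/s.
Step 2 — Component impedances:
  R: Z = R = 85.4 Ω
  L: Z = jωL = j·7.728e+04·0.0124 = 0 + j958.3 Ω
Step 3 — Series combination: Z_total = R + L = 85.4 + j958.3 Ω = 962.1∠84.9° Ω.

Z = 85.4 + j958.3 Ω = 962.1∠84.9° Ω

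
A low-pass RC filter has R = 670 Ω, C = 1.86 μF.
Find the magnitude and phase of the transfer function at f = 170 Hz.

Step 1 — Angular frequency: ω = 2π·170 = 1068 rad/s.
Step 2 — Transfer function: H(jω) = 1/(1 + jωRC).
Step 3 — Denominator: 1 + jωRC = 1 + j·1068·670·1.86e-06 = 1 + j1.331.
Step 4 — H = 0.3608 - j0.4802.
Step 5 — Magnitude: |H| = 0.6006 (-4.4 dB); phase: φ = -53.1°.

|H| = 0.6006 (-4.4 dB), φ = -53.1°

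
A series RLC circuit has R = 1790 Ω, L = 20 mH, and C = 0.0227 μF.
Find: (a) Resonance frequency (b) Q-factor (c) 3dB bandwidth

Step 1 — Resonance: ω₀ = 1/√(LC) = 1/√(0.02·2.27e-08) = 4.693e+04 rad/s.
Step 2 — f₀ = ω₀/(2π) = 7470 Hz.
Step 3 — Series Q: Q = ω₀L/R = 4.693e+04·0.02/1790 = 0.5244.
Step 4 — Bandwidth: Δω = ω₀/Q = 8.95e+04 rad/s; BW = Δω/(2π) = 1.424e+04 Hz.

(a) f₀ = 7470 Hz  (b) Q = 0.5244  (c) BW = 1.424e+04 Hz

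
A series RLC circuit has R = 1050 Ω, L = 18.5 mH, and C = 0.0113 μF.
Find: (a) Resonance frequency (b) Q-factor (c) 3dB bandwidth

Step 1 — Resonance: ω₀ = 1/√(LC) = 1/√(0.0185·1.13e-08) = 6.916e+04 rad/s.
Step 2 — f₀ = ω₀/(2π) = 1.101e+04 Hz.
Step 3 — Series Q: Q = ω₀L/R = 6.916e+04·0.0185/1050 = 1.219.
Step 4 — Bandwidth: Δω = ω₀/Q = 5.676e+04 rad/s; BW = Δω/(2π) = 9033 Hz.

(a) f₀ = 1.101e+04 Hz  (b) Q = 1.219  (c) BW = 9033 Hz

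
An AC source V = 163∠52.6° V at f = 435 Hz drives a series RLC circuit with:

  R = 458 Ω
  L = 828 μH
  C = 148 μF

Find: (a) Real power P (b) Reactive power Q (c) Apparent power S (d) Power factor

Step 1 — Angular frequency: ω = 2π·f = 2π·435 = 2733 rad/s.
Step 2 — Component impedances:
  R: Z = R = 458 Ω
  L: Z = jωL = j·2733·0.000828 = 0 + j2.263 Ω
  C: Z = 1/(jωC) = -j/(ω·C) = 0 - j2.472 Ω
Step 3 — Series combination: Z_total = R + L + C = 458 - j0.209 Ω = 458∠-0.0° Ω.
Step 4 — Source phasor: V = 163∠52.6° V = 99 + j129.5 V.
Step 5 — Current: I = V / Z = 0.216 + j0.2828 A = 0.3559∠52.6° A.
Step 6 — Complex power: S = V·I* = 58.01 - j0.02648 VA.
Step 7 — Real power: P = Re(S) = 58.01 W.
Step 8 — Reactive power: Q = Im(S) = -0.02648 VAR.
Step 9 — Apparent power: |S| = 58.01 VA.
Step 10 — Power factor: PF = P/|S| = 1 (leading).

(a) P = 58.01 W  (b) Q = -0.02648 VAR  (c) S = 58.01 VA  (d) PF = 1 (leading)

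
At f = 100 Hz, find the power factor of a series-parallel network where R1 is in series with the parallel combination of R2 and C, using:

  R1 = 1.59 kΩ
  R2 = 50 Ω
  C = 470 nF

Step 1 — Angular frequency: ω = 2π·f = 2π·100 = 628.3 rad/s.
Step 2 — Component impedances:
  R1: Z = R = 1590 Ω
  R2: Z = R = 50 Ω
  C: Z = 1/(jωC) = -j/(ω·C) = 0 - j3386 Ω
Step 3 — Parallel branch: R2 || C = 1/(1/R2 + 1/C) = 49.99 - j0.7381 Ω.
Step 4 — Series with R1: Z_total = R1 + (R2 || C) = 1640 - j0.7381 Ω = 1640∠-0.0° Ω.
Step 5 — Power factor: PF = cos(φ) = Re(Z)/|Z| = 1640/1640 = 1.
Step 6 — Type: Im(Z) = -0.7381 ⇒ leading (phase φ = -0.0°).

PF = 1 (leading, φ = -0.0°)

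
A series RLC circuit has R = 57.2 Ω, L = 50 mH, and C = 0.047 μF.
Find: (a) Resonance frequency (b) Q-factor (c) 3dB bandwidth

Step 1 — Resonance condition Im(Z)=0 gives ω₀ = 1/√(LC).
Step 2 — ω₀ = 1/√(0.05·4.7e-08) = 2.063e+04 rad/s.
Step 3 — f₀ = ω₀/(2π) = 3283 Hz.
Step 4 — Series Q: Q = ω₀L/R = 2.063e+04·0.05/57.2 = 18.03.
Step 5 — 3dB bandwidth: Δω = ω₀/Q = 1144 rad/s; BW = Δω/(2π) = 182.1 Hz.

(a) f₀ = 3283 Hz  (b) Q = 18.03  (c) BW = 182.1 Hz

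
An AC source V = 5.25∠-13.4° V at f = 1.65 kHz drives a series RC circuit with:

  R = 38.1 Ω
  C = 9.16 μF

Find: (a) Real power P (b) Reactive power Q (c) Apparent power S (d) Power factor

Step 1 — Angular frequency: ω = 2π·f = 2π·1650 = 1.037e+04 rad/s.
Step 2 — Component impedances:
  R: Z = R = 38.1 Ω
  C: Z = 1/(jωC) = -j/(ω·C) = 0 - j10.53 Ω
Step 3 — Series combination: Z_total = R + C = 38.1 - j10.53 Ω = 39.53∠-15.5° Ω.
Step 4 — Source phasor: V = 5.25∠-13.4° V = 5.107 - j1.217 V.
Step 5 — Current: I = V / Z = 0.1327 + j0.004751 A = 0.1328∠2.1° A.
Step 6 — Complex power: S = V·I* = 0.6721 - j0.1858 VA.
Step 7 — Real power: P = Re(S) = 0.6721 W.
Step 8 — Reactive power: Q = Im(S) = -0.1858 VAR.
Step 9 — Apparent power: |S| = 0.6973 VA.
Step 10 — Power factor: PF = P/|S| = 0.9639 (leading).

(a) P = 0.6721 W  (b) Q = -0.1858 VAR  (c) S = 0.6973 VA  (d) PF = 0.9639 (leading)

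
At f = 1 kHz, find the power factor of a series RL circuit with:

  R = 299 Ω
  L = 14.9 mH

Step 1 — Angular frequency: ω = 2π·f = 2π·1000 = 6283 rad/s.
Step 2 — Component impedances:
  R: Z = R = 299 Ω
  L: Z = jωL = j·6283·0.0149 = 0 + j93.62 Ω
Step 3 — Series combination: Z_total = R + L = 299 + j93.62 Ω = 313.3∠17.4° Ω.
Step 4 — Power factor: PF = cos(φ) = Re(Z)/|Z| = 299/313.31 = 0.9543.
Step 5 — Type: Im(Z) = 93.62 ⇒ lagging (phase φ = 17.4°).

PF = 0.9543 (lagging, φ = 17.4°)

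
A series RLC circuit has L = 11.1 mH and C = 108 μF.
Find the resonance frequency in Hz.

Step 1 — Resonance condition Im(Z)=0 gives ω₀ = 1/√(LC).
Step 2 — ω₀ = 1/√(0.0111·0.000108) = 913.3 rad/s.
Step 3 — f₀ = ω₀/(2π) = 145.4 Hz.

f₀ = 145.4 Hz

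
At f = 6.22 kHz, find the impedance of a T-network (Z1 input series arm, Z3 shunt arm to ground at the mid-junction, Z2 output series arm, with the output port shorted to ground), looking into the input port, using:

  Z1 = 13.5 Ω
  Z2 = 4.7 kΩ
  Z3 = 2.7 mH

Step 1 — Angular frequency: ω = 2π·f = 2π·6220 = 3.908e+04 rad/s.
Step 2 — Component impedances:
  Z1: Z = R = 13.5 Ω
  Z2: Z = R = 4700 Ω
  Z3: Z = jωL = j·3.908e+04·0.0027 = 0 + j105.5 Ω
Step 3 — With the output port shorted to ground, the output series arm Z2 runs from the junction to ground; the shunt arm Z3 also runs from the junction to ground. They appear in parallel: Z3 || Z2 = 2.368 + j105.5 Ω.
Step 4 — Series with input arm Z1: Z_in = Z1 + (Z3 || Z2) = 15.87 + j105.5 Ω = 106.7∠81.4° Ω.

Z = 15.87 + j105.5 Ω = 106.7∠81.4° Ω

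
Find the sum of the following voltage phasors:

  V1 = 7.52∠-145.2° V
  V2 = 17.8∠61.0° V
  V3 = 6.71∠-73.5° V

Step 1 — Convert each phasor to rectangular form:
  V1 = 7.52·(cos(-145.2°) + j·sin(-145.2°)) = -6.175 - j4.292 V
  V2 = 17.8·(cos(61.0°) + j·sin(61.0°)) = 8.63 + j15.57 V
  V3 = 6.71·(cos(-73.5°) + j·sin(-73.5°)) = 1.906 - j6.434 V
Step 2 — Sum components: V_total = 4.36 + j4.843 V.
Step 3 — Convert to polar: |V_total| = 6.517 V, ∠V_total = 48.0°.

V_total = 6.517∠48.0° V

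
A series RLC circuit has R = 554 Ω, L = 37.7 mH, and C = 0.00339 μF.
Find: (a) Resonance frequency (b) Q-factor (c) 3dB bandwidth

Step 1 — Resonance condition Im(Z)=0 gives ω₀ = 1/√(LC).
Step 2 — ω₀ = 1/√(0.0377·3.39e-09) = 8.846e+04 rad/s.
Step 3 — f₀ = ω₀/(2π) = 1.408e+04 Hz.
Step 4 — Series Q: Q = ω₀L/R = 8.846e+04·0.0377/554 = 6.02.
Step 5 — 3dB bandwidth: Δω = ω₀/Q = 1.469e+04 rad/s; BW = Δω/(2π) = 2339 Hz.

(a) f₀ = 1.408e+04 Hz  (b) Q = 6.02  (c) BW = 2339 Hz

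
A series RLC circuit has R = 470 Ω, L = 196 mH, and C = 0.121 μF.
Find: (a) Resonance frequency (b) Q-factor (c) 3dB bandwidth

Step 1 — Resonance: ω₀ = 1/√(LC) = 1/√(0.196·1.21e-07) = 6494 rad/s.
Step 2 — f₀ = ω₀/(2π) = 1033 Hz.
Step 3 — Series Q: Q = ω₀L/R = 6494·0.196/470 = 2.708.
Step 4 — Bandwidth: Δω = ω₀/Q = 2398 rad/s; BW = Δω/(2π) = 381.6 Hz.

(a) f₀ = 1033 Hz  (b) Q = 2.708  (c) BW = 381.6 Hz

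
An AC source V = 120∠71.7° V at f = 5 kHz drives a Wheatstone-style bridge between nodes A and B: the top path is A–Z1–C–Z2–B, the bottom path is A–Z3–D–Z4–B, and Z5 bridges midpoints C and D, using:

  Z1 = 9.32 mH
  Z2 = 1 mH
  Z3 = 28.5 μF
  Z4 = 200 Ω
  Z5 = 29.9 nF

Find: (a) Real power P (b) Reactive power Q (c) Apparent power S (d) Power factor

Step 1 — Angular frequency: ω = 2π·f = 2π·5000 = 3.142e+04 rad/s.
Step 2 — Component impedances:
  Z1: Z = jωL = j·3.142e+04·0.00932 = 0 + j292.8 Ω
  Z2: Z = jωL = j·3.142e+04·0.001 = 0 + j31.42 Ω
  Z3: Z = 1/(jωC) = -j/(ω·C) = 0 - j1.117 Ω
  Z4: Z = R = 200 Ω
  Z5: Z = 1/(jωC) = -j/(ω·C) = 0 - j1065 Ω
Step 3 — Bridge requires nodal analysis (the Z5 bridge couples midpoints C and D, so the two paths cannot be reduced to a simple series/parallel combination). Setting node B to ground and injecting 1 A at node A, the 3-node admittance system at A, C, D solves to V_A = Z_AB = 166 + j75.54 Ω = 182.4∠24.5° Ω.
Step 4 — Source phasor: V = 120∠71.7° V = 37.68 + j113.9 V.
Step 5 — Current: I = V / Z = 0.4467 + j0.483 A = 0.6579∠47.2° A.
Step 6 — Complex power: S = V·I* = 71.86 + j32.69 VA.
Step 7 — Real power: P = Re(S) = 71.86 W.
Step 8 — Reactive power: Q = Im(S) = 32.69 VAR.
Step 9 — Apparent power: |S| = 78.95 VA.
Step 10 — Power factor: PF = P/|S| = 0.9102 (lagging).

(a) P = 71.86 W  (b) Q = 32.69 VAR  (c) S = 78.95 VA  (d) PF = 0.9102 (lagging)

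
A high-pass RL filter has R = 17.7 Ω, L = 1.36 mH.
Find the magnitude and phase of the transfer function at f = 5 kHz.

Step 1 — Angular frequency: ω = 2π·5000 = 3.142e+04 rad/s.
Step 2 — Transfer function: H(jω) = jωL/(R + jωL).
Step 3 — Numerator jωL = j·42.73; denominator R + jωL = 17.7 + j42.73.
Step 4 — H = 0.8535 + j0.3536.
Step 5 — Magnitude: |H| = 0.9239 (-0.7 dB); phase: φ = 22.5°.

|H| = 0.9239 (-0.7 dB), φ = 22.5°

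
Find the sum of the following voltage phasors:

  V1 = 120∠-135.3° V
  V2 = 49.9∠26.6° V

Step 1 — Convert each phasor to rectangular form:
  V1 = 120·(cos(-135.3°) + j·sin(-135.3°)) = -85.3 - j84.41 V
  V2 = 49.9·(cos(26.6°) + j·sin(26.6°)) = 44.62 + j22.34 V
Step 2 — Sum components: V_total = -40.68 - j62.06 V.
Step 3 — Convert to polar: |V_total| = 74.21 V, ∠V_total = -123.2°.

V_total = 74.21∠-123.2° V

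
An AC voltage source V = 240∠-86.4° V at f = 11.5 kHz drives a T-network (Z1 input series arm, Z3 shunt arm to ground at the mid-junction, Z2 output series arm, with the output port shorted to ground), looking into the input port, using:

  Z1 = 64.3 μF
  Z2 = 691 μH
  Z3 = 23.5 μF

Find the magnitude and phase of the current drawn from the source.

Step 1 — Angular frequency: ω = 2π·f = 2π·1.15e+04 = 7.226e+04 rad/s.
Step 2 — Component impedances:
  Z1: Z = 1/(jωC) = -j/(ω·C) = 0 - j0.2152 Ω
  Z2: Z = jωL = j·7.226e+04·0.000691 = 0 + j49.93 Ω
  Z3: Z = 1/(jωC) = -j/(ω·C) = 0 - j0.5889 Ω
Step 3 — With the output port shorted to ground, the output series arm Z2 runs from the junction to ground; the shunt arm Z3 also runs from the junction to ground. They appear in parallel: Z3 || Z2 = 0 - j0.5959 Ω.
Step 4 — Series with input arm Z1: Z_in = Z1 + (Z3 || Z2) = 0 - j0.8112 Ω = 0.8112∠-90.0° Ω.
Step 5 — Source phasor: V = 240∠-86.4° V = 15.07 - j239.5 V.
Step 6 — Ohm's law: I = V / Z_total = (15.07 - j239.5) / (0 - j0.8112) = 295.3 + j18.58 A.
Step 7 — Convert to polar: |I| = 295.9 A, ∠I = 3.6°.

I = 295.9∠3.6° A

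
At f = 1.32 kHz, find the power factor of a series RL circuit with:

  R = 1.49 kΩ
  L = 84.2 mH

Step 1 — Angular frequency: ω = 2π·f = 2π·1320 = 8294 rad/s.
Step 2 — Component impedances:
  R: Z = R = 1490 Ω
  L: Z = jωL = j·8294·0.0842 = 0 + j698.3 Ω
Step 3 — Series combination: Z_total = R + L = 1490 + j698.3 Ω = 1646∠25.1° Ω.
Step 4 — Power factor: PF = cos(φ) = Re(Z)/|Z| = 1490/1645.5 = 0.9055.
Step 5 — Type: Im(Z) = 698.3 ⇒ lagging (phase φ = 25.1°).

PF = 0.9055 (lagging, φ = 25.1°)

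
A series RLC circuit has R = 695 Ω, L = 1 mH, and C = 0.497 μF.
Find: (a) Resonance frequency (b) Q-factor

Step 1 — Resonance condition Im(Z)=0 gives ω₀ = 1/√(LC).
Step 2 — ω₀ = 1/√(0.001·4.97e-07) = 4.486e+04 rad/s.
Step 3 — f₀ = ω₀/(2π) = 7139 Hz.
Step 4 — Series Q: Q = ω₀L/R = 4.486e+04·0.001/695 = 0.06454.

(a) f₀ = 7139 Hz  (b) Q = 0.06454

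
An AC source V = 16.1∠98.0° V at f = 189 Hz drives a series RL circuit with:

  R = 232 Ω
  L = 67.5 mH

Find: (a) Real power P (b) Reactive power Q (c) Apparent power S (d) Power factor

Step 1 — Angular frequency: ω = 2π·f = 2π·189 = 1188 rad/s.
Step 2 — Component impedances:
  R: Z = R = 232 Ω
  L: Z = jωL = j·1188·0.0675 = 0 + j80.16 Ω
Step 3 — Series combination: Z_total = R + L = 232 + j80.16 Ω = 245.5∠19.1° Ω.
Step 4 — Source phasor: V = 16.1∠98.0° V = -2.241 + j15.94 V.
Step 5 — Current: I = V / Z = 0.01258 + j0.06437 A = 0.06559∠78.9° A.
Step 6 — Complex power: S = V·I* = 0.9981 + j0.3449 VA.
Step 7 — Real power: P = Re(S) = 0.9981 W.
Step 8 — Reactive power: Q = Im(S) = 0.3449 VAR.
Step 9 — Apparent power: |S| = 1.056 VA.
Step 10 — Power factor: PF = P/|S| = 0.9452 (lagging).

(a) P = 0.9981 W  (b) Q = 0.3449 VAR  (c) S = 1.056 VA  (d) PF = 0.9452 (lagging)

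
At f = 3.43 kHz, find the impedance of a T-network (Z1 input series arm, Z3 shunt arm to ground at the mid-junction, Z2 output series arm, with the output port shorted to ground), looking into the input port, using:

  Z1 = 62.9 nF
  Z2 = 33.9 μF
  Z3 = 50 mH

Step 1 — Angular frequency: ω = 2π·f = 2π·3430 = 2.155e+04 rad/s.
Step 2 — Component impedances:
  Z1: Z = 1/(jωC) = -j/(ω·C) = 0 - j737.7 Ω
  Z2: Z = 1/(jωC) = -j/(ω·C) = 0 - j1.369 Ω
  Z3: Z = jωL = j·2.155e+04·0.05 = 0 + j1078 Ω
Step 3 — With the output port shorted to ground, the output series arm Z2 runs from the junction to ground; the shunt arm Z3 also runs from the junction to ground. They appear in parallel: Z3 || Z2 = 0 - j1.37 Ω.
Step 4 — Series with input arm Z1: Z_in = Z1 + (Z3 || Z2) = 0 - j739.1 Ω = 739.1∠-90.0° Ω.

Z = 0 - j739.1 Ω = 739.1∠-90.0° Ω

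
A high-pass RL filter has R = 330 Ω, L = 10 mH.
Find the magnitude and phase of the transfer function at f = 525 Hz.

Step 1 — Angular frequency: ω = 2π·525 = 3299 rad/s.
Step 2 — Transfer function: H(jω) = jωL/(R + jωL).
Step 3 — Numerator jωL = j·32.99; denominator R + jωL = 330 + j32.99.
Step 4 — H = 0.009893 + j0.09897.
Step 5 — Magnitude: |H| = 0.09946 (-20.0 dB); phase: φ = 84.3°.

|H| = 0.09946 (-20.0 dB), φ = 84.3°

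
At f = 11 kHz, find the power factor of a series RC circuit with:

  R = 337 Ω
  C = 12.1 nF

Step 1 — Angular frequency: ω = 2π·f = 2π·1.1e+04 = 6.912e+04 rad/s.
Step 2 — Component impedances:
  R: Z = R = 337 Ω
  C: Z = 1/(jωC) = -j/(ω·C) = 0 - j1196 Ω
Step 3 — Series combination: Z_total = R + C = 337 - j1196 Ω = 1242∠-74.3° Ω.
Step 4 — Power factor: PF = cos(φ) = Re(Z)/|Z| = 337/1242 = 0.2713.
Step 5 — Type: Im(Z) = -1196 ⇒ leading (phase φ = -74.3°).

PF = 0.2713 (leading, φ = -74.3°)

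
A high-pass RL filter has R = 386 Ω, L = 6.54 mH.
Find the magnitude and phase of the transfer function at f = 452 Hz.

Step 1 — Angular frequency: ω = 2π·452 = 2840 rad/s.
Step 2 — Transfer function: H(jω) = jωL/(R + jωL).
Step 3 — Numerator jωL = j·18.57; denominator R + jωL = 386 + j18.57.
Step 4 — H = 0.00231 + j0.04801.
Step 5 — Magnitude: |H| = 0.04806 (-26.4 dB); phase: φ = 87.2°.

|H| = 0.04806 (-26.4 dB), φ = 87.2°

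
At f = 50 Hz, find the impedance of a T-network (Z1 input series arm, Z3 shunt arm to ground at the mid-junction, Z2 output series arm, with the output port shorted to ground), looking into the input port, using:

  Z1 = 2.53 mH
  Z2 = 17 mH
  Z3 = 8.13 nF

Step 1 — Angular frequency: ω = 2π·f = 2π·50 = 314.2 rad/s.
Step 2 — Component impedances:
  Z1: Z = jωL = j·314.2·0.00253 = 0 + j0.7948 Ω
  Z2: Z = jωL = j·314.2·0.017 = 0 + j5.341 Ω
  Z3: Z = 1/(jωC) = -j/(ω·C) = 0 - j3.915e+05 Ω
Step 3 — With the output port shorted to ground, the output series arm Z2 runs from the junction to ground; the shunt arm Z3 also runs from the junction to ground. They appear in parallel: Z3 || Z2 = 0 + j5.341 Ω.
Step 4 — Series with input arm Z1: Z_in = Z1 + (Z3 || Z2) = 0 + j6.136 Ω = 6.136∠90.0° Ω.

Z = 0 + j6.136 Ω = 6.136∠90.0° Ω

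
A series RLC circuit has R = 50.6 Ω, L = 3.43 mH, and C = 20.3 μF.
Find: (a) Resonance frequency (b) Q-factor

Step 1 — Resonance condition Im(Z)=0 gives ω₀ = 1/√(LC).
Step 2 — ω₀ = 1/√(0.00343·2.03e-05) = 3790 rad/s.
Step 3 — f₀ = ω₀/(2π) = 603.1 Hz.
Step 4 — Series Q: Q = ω₀L/R = 3790·0.00343/50.6 = 0.2569.

(a) f₀ = 603.1 Hz  (b) Q = 0.2569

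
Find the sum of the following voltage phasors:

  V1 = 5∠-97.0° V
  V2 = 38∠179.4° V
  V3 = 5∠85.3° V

Step 1 — Convert each phasor to rectangular form:
  V1 = 5·(cos(-97.0°) + j·sin(-97.0°)) = -0.6093 - j4.963 V
  V2 = 38·(cos(179.4°) + j·sin(179.4°)) = -38 + j0.3979 V
  V3 = 5·(cos(85.3°) + j·sin(85.3°)) = 0.4097 + j4.983 V
Step 2 — Sum components: V_total = -38.2 + j0.4184 V.
Step 3 — Convert to polar: |V_total| = 38.2 V, ∠V_total = 179.4°.

V_total = 38.2∠179.4° V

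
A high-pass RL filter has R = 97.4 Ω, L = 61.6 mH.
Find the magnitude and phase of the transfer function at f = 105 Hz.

Step 1 — Angular frequency: ω = 2π·105 = 659.7 rad/s.
Step 2 — Transfer function: H(jω) = jωL/(R + jωL).
Step 3 — Numerator jωL = j·40.64; denominator R + jωL = 97.4 + j40.64.
Step 4 — H = 0.1483 + j0.3554.
Step 5 — Magnitude: |H| = 0.3851 (-8.3 dB); phase: φ = 67.4°.

|H| = 0.3851 (-8.3 dB), φ = 67.4°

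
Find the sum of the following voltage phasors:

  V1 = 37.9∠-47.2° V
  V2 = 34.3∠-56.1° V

Step 1 — Convert each phasor to rectangular form:
  V1 = 37.9·(cos(-47.2°) + j·sin(-47.2°)) = 25.75 - j27.81 V
  V2 = 34.3·(cos(-56.1°) + j·sin(-56.1°)) = 19.13 - j28.47 V
Step 2 — Sum components: V_total = 44.88 - j56.28 V.
Step 3 — Convert to polar: |V_total| = 71.98 V, ∠V_total = -51.4°.

V_total = 71.98∠-51.4° V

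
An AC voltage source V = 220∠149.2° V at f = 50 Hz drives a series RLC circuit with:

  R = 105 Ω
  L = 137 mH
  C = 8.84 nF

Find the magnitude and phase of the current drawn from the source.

Step 1 — Angular frequency: ω = 2π·f = 2π·50 = 314.2 rad/s.
Step 2 — Component impedances:
  R: Z = R = 105 Ω
  L: Z = jωL = j·314.2·0.137 = 0 + j43.04 Ω
  C: Z = 1/(jωC) = -j/(ω·C) = 0 - j3.601e+05 Ω
Step 3 — Series combination: Z_total = R + L + C = 105 - j3.6e+05 Ω = 3.6e+05∠-90.0° Ω.
Step 4 — Source phasor: V = 220∠149.2° V = -189 + j112.6 V.
Step 5 — Ohm's law: I = V / Z_total = (-189 + j112.6) / (105 - j3.6e+05) = -0.000313 - j0.0005248 A.
Step 6 — Convert to polar: |I| = 0.000611 A, ∠I = -120.8°.

I = 0.000611∠-120.8° A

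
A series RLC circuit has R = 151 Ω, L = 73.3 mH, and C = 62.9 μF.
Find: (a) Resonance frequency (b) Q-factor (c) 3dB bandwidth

Step 1 — Resonance condition Im(Z)=0 gives ω₀ = 1/√(LC).
Step 2 — ω₀ = 1/√(0.0733·6.29e-05) = 465.7 rad/s.
Step 3 — f₀ = ω₀/(2π) = 74.12 Hz.
Step 4 — Series Q: Q = ω₀L/R = 465.7·0.0733/151 = 0.2261.
Step 5 — 3dB bandwidth: Δω = ω₀/Q = 2060 rad/s; BW = Δω/(2π) = 327.9 Hz.

(a) f₀ = 74.12 Hz  (b) Q = 0.2261  (c) BW = 327.9 Hz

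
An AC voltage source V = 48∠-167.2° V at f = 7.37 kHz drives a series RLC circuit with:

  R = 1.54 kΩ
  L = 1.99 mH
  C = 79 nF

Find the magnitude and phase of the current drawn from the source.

Step 1 — Angular frequency: ω = 2π·f = 2π·7370 = 4.631e+04 rad/s.
Step 2 — Component impedances:
  R: Z = R = 1540 Ω
  L: Z = jωL = j·4.631e+04·0.00199 = 0 + j92.15 Ω
  C: Z = 1/(jωC) = -j/(ω·C) = 0 - j273.4 Ω
Step 3 — Series combination: Z_total = R + L + C = 1540 - j181.2 Ω = 1551∠-6.7° Ω.
Step 4 — Source phasor: V = 48∠-167.2° V = -46.81 - j10.63 V.
Step 5 — Ohm's law: I = V / Z_total = (-46.81 - j10.63) / (1540 - j181.2) = -0.02918 - j0.01034 A.
Step 6 — Convert to polar: |I| = 0.03096 A, ∠I = -160.5°.

I = 0.03096∠-160.5° A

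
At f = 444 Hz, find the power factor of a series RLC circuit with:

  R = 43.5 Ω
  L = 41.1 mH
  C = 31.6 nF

Step 1 — Angular frequency: ω = 2π·f = 2π·444 = 2790 rad/s.
Step 2 — Component impedances:
  R: Z = R = 43.5 Ω
  L: Z = jωL = j·2790·0.0411 = 0 + j114.7 Ω
  C: Z = 1/(jωC) = -j/(ω·C) = 0 - j1.134e+04 Ω
Step 3 — Series combination: Z_total = R + L + C = 43.5 - j1.123e+04 Ω = 1.123e+04∠-89.8° Ω.
Step 4 — Power factor: PF = cos(φ) = Re(Z)/|Z| = 43.5/1.123e+04 = 0.003874.
Step 5 — Type: Im(Z) = -1.123e+04 ⇒ leading (phase φ = -89.8°).

PF = 0.003874 (leading, φ = -89.8°)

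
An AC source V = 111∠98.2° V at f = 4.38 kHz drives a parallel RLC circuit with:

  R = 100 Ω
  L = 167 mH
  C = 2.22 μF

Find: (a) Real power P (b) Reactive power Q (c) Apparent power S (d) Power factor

Step 1 — Angular frequency: ω = 2π·f = 2π·4380 = 2.752e+04 rad/s.
Step 2 — Component impedances:
  R: Z = R = 100 Ω
  L: Z = jωL = j·2.752e+04·0.167 = 0 + j4596 Ω
  C: Z = 1/(jωC) = -j/(ω·C) = 0 - j16.37 Ω
Step 3 — Parallel combination: 1/Z_total = 1/R + 1/L + 1/C; Z_total = 2.627 - j15.99 Ω = 16.21∠-80.7° Ω.
Step 4 — Source phasor: V = 111∠98.2° V = -15.83 + j109.9 V.
Step 5 — Current: I = V / Z = -6.847 + j0.1348 A = 6.848∠178.9° A.
Step 6 — Complex power: S = V·I* = 123.2 - j750.1 VA.
Step 7 — Real power: P = Re(S) = 123.2 W.
Step 8 — Reactive power: Q = Im(S) = -750.1 VAR.
Step 9 — Apparent power: |S| = 760.1 VA.
Step 10 — Power factor: PF = P/|S| = 0.1621 (leading).

(a) P = 123.2 W  (b) Q = -750.1 VAR  (c) S = 760.1 VA  (d) PF = 0.1621 (leading)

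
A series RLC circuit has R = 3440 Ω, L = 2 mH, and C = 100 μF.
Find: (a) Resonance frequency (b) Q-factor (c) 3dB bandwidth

Step 1 — Resonance: ω₀ = 1/√(LC) = 1/√(0.002·0.0001) = 2236 rad/s.
Step 2 — f₀ = ω₀/(2π) = 355.9 Hz.
Step 3 — Series Q: Q = ω₀L/R = 2236·0.002/3440 = 0.0013.
Step 4 — Bandwidth: Δω = ω₀/Q = 1.72e+06 rad/s; BW = Δω/(2π) = 2.737e+05 Hz.

(a) f₀ = 355.9 Hz  (b) Q = 0.0013  (c) BW = 2.737e+05 Hz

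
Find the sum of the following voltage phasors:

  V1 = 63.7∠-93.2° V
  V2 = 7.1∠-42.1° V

Step 1 — Convert each phasor to rectangular form:
  V1 = 63.7·(cos(-93.2°) + j·sin(-93.2°)) = -3.556 - j63.6 V
  V2 = 7.1·(cos(-42.1°) + j·sin(-42.1°)) = 5.268 - j4.76 V
Step 2 — Sum components: V_total = 1.712 - j68.36 V.
Step 3 — Convert to polar: |V_total| = 68.38 V, ∠V_total = -88.6°.

V_total = 68.38∠-88.6° V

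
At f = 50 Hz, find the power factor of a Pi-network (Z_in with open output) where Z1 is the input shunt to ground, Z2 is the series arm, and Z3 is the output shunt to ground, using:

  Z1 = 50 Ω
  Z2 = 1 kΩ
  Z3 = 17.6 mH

Step 1 — Angular frequency: ω = 2π·f = 2π·50 = 314.2 rad/s.
Step 2 — Component impedances:
  Z1: Z = R = 50 Ω
  Z2: Z = R = 1000 Ω
  Z3: Z = jωL = j·314.2·0.0176 = 0 + j5.529 Ω
Step 3 — With open output, the series arm Z2 and the output shunt Z3 appear in series to ground: Z2 + Z3 = 1000 + j5.529 Ω.
Step 4 — Parallel with input shunt Z1: Z_in = Z1 || (Z2 + Z3) = 47.62 + j0.01254 Ω = 47.62∠0.0° Ω.
Step 5 — Power factor: PF = cos(φ) = Re(Z)/|Z| = 47.62/47.62 = 1.
Step 6 — Type: Im(Z) = 0.01254 ⇒ lagging (phase φ = 0.0°).

PF = 1 (lagging, φ = 0.0°)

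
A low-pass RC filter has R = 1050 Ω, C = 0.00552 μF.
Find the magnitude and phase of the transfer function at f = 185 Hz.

Step 1 — Angular frequency: ω = 2π·185 = 1162 rad/s.
Step 2 — Transfer function: H(jω) = 1/(1 + jωRC).
Step 3 — Denominator: 1 + jωRC = 1 + j·1162·1050·5.52e-09 = 1 + j0.006737.
Step 4 — H = 1 - j0.006737.
Step 5 — Magnitude: |H| = 1 (-0.0 dB); phase: φ = -0.4°.

|H| = 1 (-0.0 dB), φ = -0.4°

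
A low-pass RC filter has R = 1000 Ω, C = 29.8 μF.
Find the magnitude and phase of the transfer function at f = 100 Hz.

Step 1 — Angular frequency: ω = 2π·100 = 628.3 rad/s.
Step 2 — Transfer function: H(jω) = 1/(1 + jωRC).
Step 3 — Denominator: 1 + jωRC = 1 + j·628.3·1000·2.98e-05 = 1 + j18.72.
Step 4 — H = 0.002844 - j0.05326.
Step 5 — Magnitude: |H| = 0.05333 (-25.5 dB); phase: φ = -86.9°.

|H| = 0.05333 (-25.5 dB), φ = -86.9°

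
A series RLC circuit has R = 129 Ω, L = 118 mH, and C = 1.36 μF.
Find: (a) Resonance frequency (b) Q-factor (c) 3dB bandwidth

Step 1 — Resonance condition Im(Z)=0 gives ω₀ = 1/√(LC).
Step 2 — ω₀ = 1/√(0.118·1.36e-06) = 2496 rad/s.
Step 3 — f₀ = ω₀/(2π) = 397.3 Hz.
Step 4 — Series Q: Q = ω₀L/R = 2496·0.118/129 = 2.283.
Step 5 — 3dB bandwidth: Δω = ω₀/Q = 1093 rad/s; BW = Δω/(2π) = 174 Hz.

(a) f₀ = 397.3 Hz  (b) Q = 2.283  (c) BW = 174 Hz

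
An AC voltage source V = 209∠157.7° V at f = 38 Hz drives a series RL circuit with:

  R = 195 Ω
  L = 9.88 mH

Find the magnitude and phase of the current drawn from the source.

Step 1 — Angular frequency: ω = 2π·f = 2π·38 = 238.8 rad/s.
Step 2 — Component impedances:
  R: Z = R = 195 Ω
  L: Z = jωL = j·238.8·0.00988 = 0 + j2.359 Ω
Step 3 — Series combination: Z_total = R + L = 195 + j2.359 Ω = 195∠0.7° Ω.
Step 4 — Source phasor: V = 209∠157.7° V = -193.4 + j79.31 V.
Step 5 — Ohm's law: I = V / Z_total = (-193.4 + j79.31) / (195 + j2.359) = -0.9866 + j0.4186 A.
Step 6 — Convert to polar: |I| = 1.072 A, ∠I = 157.0°.

I = 1.072∠157.0° A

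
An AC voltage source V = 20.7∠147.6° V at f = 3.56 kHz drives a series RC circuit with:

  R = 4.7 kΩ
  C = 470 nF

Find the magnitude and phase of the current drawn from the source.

Step 1 — Angular frequency: ω = 2π·f = 2π·3560 = 2.237e+04 rad/s.
Step 2 — Component impedances:
  R: Z = R = 4700 Ω
  C: Z = 1/(jωC) = -j/(ω·C) = 0 - j95.12 Ω
Step 3 — Series combination: Z_total = R + C = 4700 - j95.12 Ω = 4701∠-1.2° Ω.
Step 4 — Source phasor: V = 20.7∠147.6° V = -17.48 + j11.09 V.
Step 5 — Ohm's law: I = V / Z_total = (-17.48 + j11.09) / (4700 - j95.12) = -0.003765 + j0.002284 A.
Step 6 — Convert to polar: |I| = 0.004403 A, ∠I = 148.8°.

I = 0.004403∠148.8° A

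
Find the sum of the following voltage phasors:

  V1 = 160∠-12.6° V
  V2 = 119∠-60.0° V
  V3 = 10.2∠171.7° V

Step 1 — Convert each phasor to rectangular form:
  V1 = 160·(cos(-12.6°) + j·sin(-12.6°)) = 156.1 - j34.9 V
  V2 = 119·(cos(-60.0°) + j·sin(-60.0°)) = 59.5 - j103.1 V
  V3 = 10.2·(cos(171.7°) + j·sin(171.7°)) = -10.09 + j1.472 V
Step 2 — Sum components: V_total = 205.6 - j136.5 V.
Step 3 — Convert to polar: |V_total| = 246.7 V, ∠V_total = -33.6°.

V_total = 246.7∠-33.6° V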